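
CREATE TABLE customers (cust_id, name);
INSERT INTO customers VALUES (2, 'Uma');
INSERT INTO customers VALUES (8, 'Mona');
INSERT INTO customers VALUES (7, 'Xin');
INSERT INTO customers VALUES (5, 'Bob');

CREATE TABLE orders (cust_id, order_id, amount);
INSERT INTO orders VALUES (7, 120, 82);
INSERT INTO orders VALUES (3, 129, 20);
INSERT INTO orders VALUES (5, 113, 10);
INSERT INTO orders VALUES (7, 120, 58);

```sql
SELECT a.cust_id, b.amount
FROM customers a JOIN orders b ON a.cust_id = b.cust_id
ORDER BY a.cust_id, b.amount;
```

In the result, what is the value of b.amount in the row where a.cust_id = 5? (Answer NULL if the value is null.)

INNER JOIN keeps only pairs where the ON condition holds.
Matching on a.cust_id = b.cust_id.
Matched pairs: 3.

10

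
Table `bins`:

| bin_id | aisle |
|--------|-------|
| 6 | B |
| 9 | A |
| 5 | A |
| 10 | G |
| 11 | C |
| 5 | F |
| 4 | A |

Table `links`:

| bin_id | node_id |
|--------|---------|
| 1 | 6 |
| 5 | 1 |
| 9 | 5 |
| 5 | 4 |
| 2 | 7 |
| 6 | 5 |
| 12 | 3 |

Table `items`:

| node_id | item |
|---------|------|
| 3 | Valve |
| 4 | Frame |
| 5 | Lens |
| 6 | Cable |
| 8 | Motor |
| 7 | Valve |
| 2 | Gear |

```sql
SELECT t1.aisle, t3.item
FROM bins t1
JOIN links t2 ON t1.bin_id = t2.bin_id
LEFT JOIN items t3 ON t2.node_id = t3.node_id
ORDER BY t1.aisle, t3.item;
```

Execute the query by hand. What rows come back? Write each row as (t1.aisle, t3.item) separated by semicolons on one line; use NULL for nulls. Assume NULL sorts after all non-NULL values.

(A, Frame); (A, Lens); (A, NULL); (B, Lens); (F, Frame); (F, NULL)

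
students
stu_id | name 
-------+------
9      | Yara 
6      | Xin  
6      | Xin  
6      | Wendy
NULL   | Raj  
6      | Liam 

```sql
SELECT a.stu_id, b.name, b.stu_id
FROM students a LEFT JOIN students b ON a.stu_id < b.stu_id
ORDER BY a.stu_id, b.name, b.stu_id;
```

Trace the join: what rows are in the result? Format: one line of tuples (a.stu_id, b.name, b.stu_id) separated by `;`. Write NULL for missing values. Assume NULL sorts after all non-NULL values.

LEFT JOIN keeps every row from `students a`; unmatched rows get NULL for `students b`'s columns.
Matching on a.stu_id < b.stu_id. A NULL in a compared column never satisfies the condition.
- a row (stu_id=9): no match → kept, b columns NULL.
- a row (stu_id=6): matches 1 b row(s) → 1 output row(s).
- a row (stu_id=6): matches 1 b row(s) → 1 output row(s).
- a row (stu_id=6): matches 1 b row(s) → 1 output row(s).
- a row (stu_id=NULL): no match → kept, b columns NULL.
- a row (stu_id=6): matches 1 b row(s) → 1 output row(s).
After projecting and ordering:
a.stu_id | b.name | b.stu_id
6 | Yara | 9
6 | Yara | 9
6 | Yara | 9
6 | Yara | 9
9 | NULL | NULL
NULL | NULL | NULL

(6, Yara, 9); (6, Yara, 9); (6, Yara, 9); (6, Yara, 9); (9, NULL, NULL); (NULL, NULL, NULL)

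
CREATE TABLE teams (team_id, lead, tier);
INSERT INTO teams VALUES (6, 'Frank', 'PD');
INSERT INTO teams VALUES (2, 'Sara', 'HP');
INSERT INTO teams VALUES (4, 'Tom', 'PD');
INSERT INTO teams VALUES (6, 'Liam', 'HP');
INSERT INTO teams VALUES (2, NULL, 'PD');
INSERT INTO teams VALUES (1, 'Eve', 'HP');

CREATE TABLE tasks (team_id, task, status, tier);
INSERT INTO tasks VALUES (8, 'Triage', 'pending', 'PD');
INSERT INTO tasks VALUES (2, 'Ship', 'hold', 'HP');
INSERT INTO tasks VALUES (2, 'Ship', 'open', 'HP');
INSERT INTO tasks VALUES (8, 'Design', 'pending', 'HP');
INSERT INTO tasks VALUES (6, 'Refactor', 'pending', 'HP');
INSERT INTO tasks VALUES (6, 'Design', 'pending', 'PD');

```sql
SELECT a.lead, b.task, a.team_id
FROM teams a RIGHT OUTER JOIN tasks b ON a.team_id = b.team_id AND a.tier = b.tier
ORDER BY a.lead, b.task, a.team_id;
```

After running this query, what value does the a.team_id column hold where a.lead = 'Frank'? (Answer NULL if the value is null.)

6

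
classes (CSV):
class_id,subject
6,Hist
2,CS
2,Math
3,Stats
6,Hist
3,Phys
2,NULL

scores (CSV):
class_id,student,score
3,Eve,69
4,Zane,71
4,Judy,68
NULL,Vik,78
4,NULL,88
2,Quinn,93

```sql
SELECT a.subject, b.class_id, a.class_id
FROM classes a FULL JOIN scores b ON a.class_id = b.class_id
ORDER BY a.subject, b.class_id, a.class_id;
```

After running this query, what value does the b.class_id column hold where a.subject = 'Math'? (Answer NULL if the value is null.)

2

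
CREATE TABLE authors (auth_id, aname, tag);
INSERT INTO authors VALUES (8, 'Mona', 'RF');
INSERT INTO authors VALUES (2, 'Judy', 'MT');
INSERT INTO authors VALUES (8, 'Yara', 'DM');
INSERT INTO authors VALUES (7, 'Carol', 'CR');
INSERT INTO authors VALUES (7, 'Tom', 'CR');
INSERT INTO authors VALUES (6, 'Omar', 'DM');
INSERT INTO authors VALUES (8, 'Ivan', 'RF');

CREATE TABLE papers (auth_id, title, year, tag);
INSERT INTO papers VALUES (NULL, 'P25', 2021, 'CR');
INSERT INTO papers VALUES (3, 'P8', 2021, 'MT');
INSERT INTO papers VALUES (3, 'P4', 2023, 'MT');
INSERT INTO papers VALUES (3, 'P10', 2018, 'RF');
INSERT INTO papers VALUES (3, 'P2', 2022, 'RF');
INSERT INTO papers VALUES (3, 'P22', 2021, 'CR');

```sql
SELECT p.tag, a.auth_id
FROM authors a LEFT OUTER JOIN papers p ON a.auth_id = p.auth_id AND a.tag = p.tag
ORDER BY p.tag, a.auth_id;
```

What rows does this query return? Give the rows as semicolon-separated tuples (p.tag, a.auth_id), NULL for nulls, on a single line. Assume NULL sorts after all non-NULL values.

LEFT JOIN keeps every row from `authors`; unmatched rows get NULL for `papers`'s columns.
Matching on a.auth_id = p.auth_id AND a.tag = p.tag. A NULL in a compared column never satisfies the condition.
Matched pairs: 0; unmatched a rows kept: 7.

(NULL, 2); (NULL, 6); (NULL, 7); (NULL, 7); (NULL, 8); (NULL, 8); (NULL, 8)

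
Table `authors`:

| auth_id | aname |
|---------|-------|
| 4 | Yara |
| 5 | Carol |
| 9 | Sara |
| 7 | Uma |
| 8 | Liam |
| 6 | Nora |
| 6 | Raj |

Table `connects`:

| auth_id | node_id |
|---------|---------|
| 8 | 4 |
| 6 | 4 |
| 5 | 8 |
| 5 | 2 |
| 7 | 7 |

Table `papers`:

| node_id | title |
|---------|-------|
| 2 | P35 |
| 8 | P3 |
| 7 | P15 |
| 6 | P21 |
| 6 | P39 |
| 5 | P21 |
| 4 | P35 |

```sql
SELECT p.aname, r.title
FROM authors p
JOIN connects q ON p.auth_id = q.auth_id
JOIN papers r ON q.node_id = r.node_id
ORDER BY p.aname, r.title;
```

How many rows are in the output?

Step 1 — p INNER JOIN q on auth_id → 6 row(s).
Then INNER JOIN `papers r` on node_id: keep only rows whose q.node_id appears in r.
Result: 6 row(s).

6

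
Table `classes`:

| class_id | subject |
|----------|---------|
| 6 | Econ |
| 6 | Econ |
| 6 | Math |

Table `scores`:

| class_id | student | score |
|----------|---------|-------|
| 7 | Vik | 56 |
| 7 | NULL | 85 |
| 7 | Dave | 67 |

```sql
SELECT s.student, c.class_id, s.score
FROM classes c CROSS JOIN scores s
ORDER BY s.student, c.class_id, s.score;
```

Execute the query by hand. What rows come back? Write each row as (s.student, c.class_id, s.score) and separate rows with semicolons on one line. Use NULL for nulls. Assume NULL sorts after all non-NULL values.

(Dave, 6, 67); (Dave, 6, 67); (Dave, 6, 67); (Vik, 6, 56); (Vik, 6, 56); (Vik, 6, 56); (NULL, 6, 85); (NULL, 6, 85); (NULL, 6, 85)

CROSS JOIN pairs every row of `classes` with every row of `scores`: 3 × 3 = 9 rows.
After projecting and ordering:
s.student | c.class_id | s.score
Dave | 6 | 67
Dave | 6 | 67
Dave | 6 | 67
Vik | 6 | 56
Vik | 6 | 56
Vik | 6 | 56
NULL | 6 | 85
NULL | 6 | 85
NULL | 6 | 85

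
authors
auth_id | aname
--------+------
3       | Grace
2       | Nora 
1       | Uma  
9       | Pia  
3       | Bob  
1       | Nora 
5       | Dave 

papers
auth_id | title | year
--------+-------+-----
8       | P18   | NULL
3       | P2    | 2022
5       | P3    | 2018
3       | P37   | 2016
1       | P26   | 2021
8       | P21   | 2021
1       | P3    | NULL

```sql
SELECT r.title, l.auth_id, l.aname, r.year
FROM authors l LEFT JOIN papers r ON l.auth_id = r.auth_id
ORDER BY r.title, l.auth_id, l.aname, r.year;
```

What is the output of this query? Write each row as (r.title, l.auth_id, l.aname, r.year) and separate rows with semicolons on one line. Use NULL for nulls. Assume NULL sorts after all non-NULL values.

(P2, 3, Bob, 2022); (P2, 3, Grace, 2022); (P26, 1, Nora, 2021); (P26, 1, Uma, 2021); (P3, 1, Nora, NULL); (P3, 1, Uma, NULL); (P3, 5, Dave, 2018); (P37, 3, Bob, 2016); (P37, 3, Grace, 2016); (NULL, 2, Nora, NULL); (NULL, 9, Pia, NULL)

LEFT JOIN keeps every row from `authors`; unmatched rows get NULL for `papers`'s columns.
Matching on l.auth_id = r.auth_id.
- l (auth_id=3) pairs with 2 row(s) of r.
- l (auth_id=2) has no partner → padded with NULL.
- l (auth_id=1) pairs with 2 row(s) of r.
- l (auth_id=9) has no partner → padded with NULL.
- l (auth_id=3) pairs with 2 row(s) of r.
- l (auth_id=1) pairs with 2 row(s) of r.
- l (auth_id=5) pairs with 1 row(s) of r.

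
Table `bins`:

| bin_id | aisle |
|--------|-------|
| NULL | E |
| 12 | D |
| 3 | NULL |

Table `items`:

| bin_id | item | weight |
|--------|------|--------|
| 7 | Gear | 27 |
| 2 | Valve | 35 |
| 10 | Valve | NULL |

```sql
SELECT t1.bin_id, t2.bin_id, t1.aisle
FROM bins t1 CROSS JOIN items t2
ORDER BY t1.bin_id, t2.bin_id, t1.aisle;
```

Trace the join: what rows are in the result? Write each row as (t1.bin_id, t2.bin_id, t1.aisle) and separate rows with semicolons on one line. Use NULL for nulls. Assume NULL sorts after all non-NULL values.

CROSS JOIN pairs every row of `bins` with every row of `items`: 3 × 3 = 9 rows.

(3, 2, NULL); (3, 7, NULL); (3, 10, NULL); (12, 2, D); (12, 7, D); (12, 10, D); (NULL, 2, E); (NULL, 7, E); (NULL, 10, E)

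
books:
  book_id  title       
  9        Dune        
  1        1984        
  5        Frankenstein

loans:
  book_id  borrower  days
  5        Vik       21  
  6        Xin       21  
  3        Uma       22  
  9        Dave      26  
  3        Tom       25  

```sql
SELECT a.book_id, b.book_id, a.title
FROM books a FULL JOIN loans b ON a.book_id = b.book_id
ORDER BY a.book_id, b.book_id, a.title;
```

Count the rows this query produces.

6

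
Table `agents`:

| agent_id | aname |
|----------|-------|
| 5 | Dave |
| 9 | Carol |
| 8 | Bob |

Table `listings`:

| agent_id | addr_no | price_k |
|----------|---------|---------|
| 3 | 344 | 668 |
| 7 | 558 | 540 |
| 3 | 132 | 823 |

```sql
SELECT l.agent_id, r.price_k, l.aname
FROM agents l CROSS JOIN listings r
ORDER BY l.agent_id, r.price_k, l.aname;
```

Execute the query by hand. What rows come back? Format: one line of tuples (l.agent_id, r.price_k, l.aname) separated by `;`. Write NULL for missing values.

(5, 540, Dave); (5, 668, Dave); (5, 823, Dave); (8, 540, Bob); (8, 668, Bob); (8, 823, Bob); (9, 540, Carol); (9, 668, Carol); (9, 823, Carol)

CROSS JOIN pairs every row of `agents` with every row of `listings`: 3 × 3 = 9 rows.
After projecting and ordering:
l.agent_id | r.price_k | l.aname
5 | 540 | Dave
5 | 668 | Dave
5 | 823 | Dave
8 | 540 | Bob
8 | 668 | Bob
8 | 823 | Bob
9 | 540 | Carol
9 | 668 | Carol
9 | 823 | Carol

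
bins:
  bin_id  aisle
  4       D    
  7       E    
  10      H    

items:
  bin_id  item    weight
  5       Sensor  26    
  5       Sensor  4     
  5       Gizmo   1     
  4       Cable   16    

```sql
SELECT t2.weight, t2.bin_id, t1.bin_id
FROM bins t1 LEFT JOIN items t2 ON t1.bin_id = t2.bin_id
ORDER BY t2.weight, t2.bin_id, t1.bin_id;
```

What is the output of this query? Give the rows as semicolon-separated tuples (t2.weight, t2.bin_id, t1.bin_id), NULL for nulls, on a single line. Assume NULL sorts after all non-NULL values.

(16, 4, 4); (NULL, NULL, 7); (NULL, NULL, 10)

LEFT JOIN keeps every row from `bins`; unmatched rows get NULL for `items`'s columns.
Matching on t1.bin_id = t2.bin_id.
Matched pairs: 1; unmatched t1 rows kept: 2.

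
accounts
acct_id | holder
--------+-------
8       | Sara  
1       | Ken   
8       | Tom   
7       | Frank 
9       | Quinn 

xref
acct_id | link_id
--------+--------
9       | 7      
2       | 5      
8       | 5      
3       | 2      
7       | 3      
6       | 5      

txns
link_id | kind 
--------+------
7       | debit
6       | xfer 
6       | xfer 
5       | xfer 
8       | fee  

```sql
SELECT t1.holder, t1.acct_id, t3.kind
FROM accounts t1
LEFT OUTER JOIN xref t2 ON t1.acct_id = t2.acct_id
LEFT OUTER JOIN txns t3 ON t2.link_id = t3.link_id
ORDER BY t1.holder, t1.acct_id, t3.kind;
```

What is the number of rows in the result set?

Evaluate left to right. First `accounts t1 LEFT JOIN xref t2` on acct_id: 5 row(s).
Then LEFT JOIN `txns t3` on link_id: each of those 5 rows is kept; rows whose t2.link_id has no match in t3 get NULL for t3's columns.
Result: 5 row(s).

5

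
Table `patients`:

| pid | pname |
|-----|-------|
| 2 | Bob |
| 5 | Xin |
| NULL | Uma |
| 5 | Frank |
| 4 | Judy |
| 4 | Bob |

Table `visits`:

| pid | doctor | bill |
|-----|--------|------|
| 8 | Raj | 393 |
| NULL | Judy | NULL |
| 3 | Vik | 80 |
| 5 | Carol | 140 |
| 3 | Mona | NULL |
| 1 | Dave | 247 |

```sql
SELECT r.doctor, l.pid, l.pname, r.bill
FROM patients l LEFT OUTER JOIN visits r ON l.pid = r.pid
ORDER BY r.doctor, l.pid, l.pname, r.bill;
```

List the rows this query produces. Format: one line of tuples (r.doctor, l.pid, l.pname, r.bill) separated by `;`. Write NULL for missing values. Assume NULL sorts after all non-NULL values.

(Carol, 5, Frank, 140); (Carol, 5, Xin, 140); (NULL, 2, Bob, NULL); (NULL, 4, Bob, NULL); (NULL, 4, Judy, NULL); (NULL, NULL, Uma, NULL)

LEFT JOIN keeps every row from `patients`; unmatched rows get NULL for `visits`'s columns.
Matching on l.pid = r.pid. A NULL in a compared column never satisfies the condition.
Matched pairs: 2; unmatched l rows kept: 4.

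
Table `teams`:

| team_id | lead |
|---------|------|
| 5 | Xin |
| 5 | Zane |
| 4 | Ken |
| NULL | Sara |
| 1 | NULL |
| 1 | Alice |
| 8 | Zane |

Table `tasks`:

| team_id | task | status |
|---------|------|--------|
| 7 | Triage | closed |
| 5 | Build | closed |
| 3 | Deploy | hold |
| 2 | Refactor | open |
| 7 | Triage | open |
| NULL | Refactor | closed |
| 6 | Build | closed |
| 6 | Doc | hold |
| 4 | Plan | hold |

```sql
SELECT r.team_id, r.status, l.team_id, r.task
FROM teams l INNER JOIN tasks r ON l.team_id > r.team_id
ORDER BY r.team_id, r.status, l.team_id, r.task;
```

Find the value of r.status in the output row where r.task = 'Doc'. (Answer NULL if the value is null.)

hold

INNER JOIN keeps only pairs where the ON condition holds.
Matching on l.team_id > r.team_id. A NULL in a compared column never satisfies the condition.
- l (team_id=5) pairs with 3 row(s) of r.
- l (team_id=5) pairs with 3 row(s) of r.
- l (team_id=4) pairs with 2 row(s) of r.
- l (team_id=NULL) has no partner → excluded.
- l (team_id=1) has no partner → excluded.
- l (team_id=1) has no partner → excluded.
- l (team_id=8) pairs with 8 row(s) of r.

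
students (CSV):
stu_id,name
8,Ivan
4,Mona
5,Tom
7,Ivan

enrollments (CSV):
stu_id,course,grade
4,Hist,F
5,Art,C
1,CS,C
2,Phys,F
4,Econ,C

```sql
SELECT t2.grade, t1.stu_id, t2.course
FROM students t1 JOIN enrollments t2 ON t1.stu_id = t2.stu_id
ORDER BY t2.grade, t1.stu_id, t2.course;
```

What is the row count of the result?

INNER JOIN keeps only pairs where the ON condition holds.
Matching on t1.stu_id = t2.stu_id.
- t1 row (stu_id=8): no match → dropped.
- t1 row (stu_id=4): matches 2 t2 row(s) → 2 output row(s).
- t1 row (stu_id=5): matches 1 t2 row(s) → 1 output row(s).
- t1 row (stu_id=7): no match → dropped.
Total: 3 rows.

3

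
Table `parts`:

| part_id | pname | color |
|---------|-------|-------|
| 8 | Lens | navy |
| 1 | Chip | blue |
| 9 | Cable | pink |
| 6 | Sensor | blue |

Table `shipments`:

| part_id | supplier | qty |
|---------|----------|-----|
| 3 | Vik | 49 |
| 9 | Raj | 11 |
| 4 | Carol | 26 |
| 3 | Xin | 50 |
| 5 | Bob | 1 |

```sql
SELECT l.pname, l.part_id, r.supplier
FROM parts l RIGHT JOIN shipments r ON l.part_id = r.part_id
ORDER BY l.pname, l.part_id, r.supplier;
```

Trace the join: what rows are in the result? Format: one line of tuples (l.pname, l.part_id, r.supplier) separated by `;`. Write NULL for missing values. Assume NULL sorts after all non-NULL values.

RIGHT JOIN keeps every row from `shipments`; unmatched rows get NULL for `parts`'s columns.
Matching on l.part_id = r.part_id.
- l (part_id=8) has no partner in r.
- l (part_id=1) has no partner in r.
- l (part_id=9) pairs with 1 row(s) of r.
- l (part_id=6) has no partner in r.
- plus 4 unmatched r row(s), each kept with NULL l columns.
After projecting and ordering:
l.pname | l.part_id | r.supplier
Cable | 9 | Raj
NULL | NULL | Bob
NULL | NULL | Carol
NULL | NULL | Vik
NULL | NULL | Xin

(Cable, 9, Raj); (NULL, NULL, Bob); (NULL, NULL, Carol); (NULL, NULL, Vik); (NULL, NULL, Xin)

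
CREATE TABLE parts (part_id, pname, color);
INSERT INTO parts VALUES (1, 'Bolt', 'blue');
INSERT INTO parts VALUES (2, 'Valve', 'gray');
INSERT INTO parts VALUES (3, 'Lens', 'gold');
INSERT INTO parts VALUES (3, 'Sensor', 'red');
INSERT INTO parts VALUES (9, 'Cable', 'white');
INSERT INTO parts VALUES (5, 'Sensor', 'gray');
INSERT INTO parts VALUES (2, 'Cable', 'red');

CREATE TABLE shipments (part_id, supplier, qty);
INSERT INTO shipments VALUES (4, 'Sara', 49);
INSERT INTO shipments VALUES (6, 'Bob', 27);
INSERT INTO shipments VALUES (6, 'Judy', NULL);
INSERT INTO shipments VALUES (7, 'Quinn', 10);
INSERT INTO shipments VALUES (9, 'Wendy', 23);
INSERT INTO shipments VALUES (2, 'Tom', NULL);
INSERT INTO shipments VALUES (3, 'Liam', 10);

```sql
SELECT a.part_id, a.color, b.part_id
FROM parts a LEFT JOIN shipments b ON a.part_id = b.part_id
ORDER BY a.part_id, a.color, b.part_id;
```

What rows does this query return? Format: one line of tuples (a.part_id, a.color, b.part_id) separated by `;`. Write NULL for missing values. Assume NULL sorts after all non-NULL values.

LEFT JOIN keeps every row from `parts`; unmatched rows get NULL for `shipments`'s columns.
Matching on a.part_id = b.part_id.
- a[0] part_id=1 → no match; kept with NULLs on the b side.
- a[1] part_id=2 → 1 match(es) in b → 1 row(s).
- a[2] part_id=3 → 1 match(es) in b → 1 row(s).
- a[3] part_id=3 → 1 match(es) in b → 1 row(s).
- a[4] part_id=9 → 1 match(es) in b → 1 row(s).
- a[5] part_id=5 → no match; kept with NULLs on the b side.
- a[6] part_id=2 → 1 match(es) in b → 1 row(s).
After projecting and ordering:
a.part_id | a.color | b.part_id
1 | blue | NULL
2 | gray | 2
2 | red | 2
3 | gold | 3
3 | red | 3
5 | gray | NULL
9 | white | 9

(1, blue, NULL); (2, gray, 2); (2, red, 2); (3, gold, 3); (3, red, 3); (5, gray, NULL); (9, white, 9)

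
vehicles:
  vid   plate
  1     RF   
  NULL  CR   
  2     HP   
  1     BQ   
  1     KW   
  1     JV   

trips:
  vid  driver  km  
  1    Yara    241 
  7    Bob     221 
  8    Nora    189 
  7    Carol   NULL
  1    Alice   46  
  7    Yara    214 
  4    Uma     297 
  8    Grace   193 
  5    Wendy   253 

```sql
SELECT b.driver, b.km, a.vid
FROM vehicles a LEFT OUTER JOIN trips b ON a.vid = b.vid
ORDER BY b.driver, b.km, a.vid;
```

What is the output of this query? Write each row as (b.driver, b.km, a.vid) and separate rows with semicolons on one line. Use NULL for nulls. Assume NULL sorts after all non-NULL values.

(Alice, 46, 1); (Alice, 46, 1); (Alice, 46, 1); (Alice, 46, 1); (Yara, 241, 1); (Yara, 241, 1); (Yara, 241, 1); (Yara, 241, 1); (NULL, NULL, 2); (NULL, NULL, NULL)

LEFT JOIN keeps every row from `vehicles`; unmatched rows get NULL for `trips`'s columns.
Matching on a.vid = b.vid. A NULL in a compared column never satisfies the condition.
- vid=1: 2 matching b row(s), so 2 row(s) emitted.
- vid=NULL: no b row matches, row kept with b columns NULL.
- vid=2: no b row matches, row kept with b columns NULL.
- vid=1: 2 matching b row(s), so 2 row(s) emitted.
- vid=1: 2 matching b row(s), so 2 row(s) emitted.
- vid=1: 2 matching b row(s), so 2 row(s) emitted.
After projecting and ordering:
b.driver | b.km | a.vid
Alice | 46 | 1
Alice | 46 | 1
Alice | 46 | 1
Alice | 46 | 1
Yara | 241 | 1
Yara | 241 | 1
Yara | 241 | 1
Yara | 241 | 1
NULL | NULL | 2
NULL | NULL | NULL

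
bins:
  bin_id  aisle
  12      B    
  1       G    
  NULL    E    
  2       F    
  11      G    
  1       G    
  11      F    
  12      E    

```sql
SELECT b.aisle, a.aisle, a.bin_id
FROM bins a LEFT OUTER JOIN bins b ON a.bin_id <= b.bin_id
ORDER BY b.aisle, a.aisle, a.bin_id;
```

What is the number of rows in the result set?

LEFT JOIN keeps every row from `bins a`; unmatched rows get NULL for `bins b`'s columns.
Matching on a.bin_id <= b.bin_id. A NULL in a compared column never satisfies the condition.
Matched pairs: 31; unmatched a rows kept: 1.
Total: 31 matched + 1 padded = 32 rows.

32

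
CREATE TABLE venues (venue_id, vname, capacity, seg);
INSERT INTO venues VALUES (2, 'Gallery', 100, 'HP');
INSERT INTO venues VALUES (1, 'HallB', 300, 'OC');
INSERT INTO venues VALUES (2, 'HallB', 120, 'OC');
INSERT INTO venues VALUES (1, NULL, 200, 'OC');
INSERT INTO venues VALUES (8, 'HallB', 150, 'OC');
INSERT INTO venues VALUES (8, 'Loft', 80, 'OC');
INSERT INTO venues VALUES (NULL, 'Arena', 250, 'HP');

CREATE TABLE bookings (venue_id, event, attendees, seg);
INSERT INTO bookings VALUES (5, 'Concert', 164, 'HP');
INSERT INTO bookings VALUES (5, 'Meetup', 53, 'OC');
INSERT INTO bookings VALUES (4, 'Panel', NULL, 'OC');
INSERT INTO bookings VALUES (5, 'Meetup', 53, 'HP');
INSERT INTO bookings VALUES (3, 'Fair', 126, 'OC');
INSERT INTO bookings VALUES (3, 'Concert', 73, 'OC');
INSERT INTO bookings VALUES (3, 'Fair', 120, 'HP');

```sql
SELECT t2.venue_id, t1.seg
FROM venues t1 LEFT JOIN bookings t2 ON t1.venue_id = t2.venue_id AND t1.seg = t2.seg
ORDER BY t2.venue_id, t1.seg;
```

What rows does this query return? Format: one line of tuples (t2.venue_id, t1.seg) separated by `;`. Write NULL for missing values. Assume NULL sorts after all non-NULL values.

LEFT JOIN keeps every row from `venues`; unmatched rows get NULL for `bookings`'s columns.
Matching on t1.venue_id = t2.venue_id AND t1.seg = t2.seg. A NULL in a compared column never satisfies the condition.
- t1[0] venue_id=2, seg=HP → no match; kept with NULLs on the t2 side.
- t1[1] venue_id=1, seg=OC → no match; kept with NULLs on the t2 side.
- t1[2] venue_id=2, seg=OC → no match; kept with NULLs on the t2 side.
- t1[3] venue_id=1, seg=OC → no match; kept with NULLs on the t2 side.
- t1[4] venue_id=8, seg=OC → no match; kept with NULLs on the t2 side.
- t1[5] venue_id=8, seg=OC → no match; kept with NULLs on the t2 side.
- t1[6] venue_id=NULL, seg=HP → no match; kept with NULLs on the t2 side.
After projecting and ordering:
t2.venue_id | t1.seg
NULL | HP
NULL | HP
NULL | OC
NULL | OC
NULL | OC
NULL | OC
NULL | OC

(NULL, HP); (NULL, HP); (NULL, OC); (NULL, OC); (NULL, OC); (NULL, OC); (NULL, OC)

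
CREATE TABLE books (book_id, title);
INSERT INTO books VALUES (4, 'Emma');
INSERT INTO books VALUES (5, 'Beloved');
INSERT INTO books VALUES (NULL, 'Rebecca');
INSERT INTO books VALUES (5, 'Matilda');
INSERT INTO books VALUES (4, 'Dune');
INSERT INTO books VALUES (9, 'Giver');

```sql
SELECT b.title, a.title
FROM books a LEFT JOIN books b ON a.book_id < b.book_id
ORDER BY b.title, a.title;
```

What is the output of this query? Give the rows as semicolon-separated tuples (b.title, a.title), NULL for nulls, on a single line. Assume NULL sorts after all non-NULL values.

LEFT JOIN keeps every row from `books a`; unmatched rows get NULL for `books b`'s columns.
Matching on a.book_id < b.book_id. A NULL in a compared column never satisfies the condition.
Matched pairs: 8; unmatched a rows kept: 2.

(Beloved, Dune); (Beloved, Emma); (Giver, Beloved); (Giver, Dune); (Giver, Emma); (Giver, Matilda); (Matilda, Dune); (Matilda, Emma); (NULL, Giver); (NULL, Rebecca)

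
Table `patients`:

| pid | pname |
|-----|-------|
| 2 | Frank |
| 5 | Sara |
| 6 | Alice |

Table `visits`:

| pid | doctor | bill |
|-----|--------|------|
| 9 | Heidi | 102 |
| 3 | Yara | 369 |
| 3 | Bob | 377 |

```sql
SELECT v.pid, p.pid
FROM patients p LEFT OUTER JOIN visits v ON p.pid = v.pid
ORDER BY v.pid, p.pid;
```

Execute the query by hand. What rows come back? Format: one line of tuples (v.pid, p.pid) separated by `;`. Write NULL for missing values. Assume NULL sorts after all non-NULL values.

LEFT JOIN keeps every row from `patients`; unmatched rows get NULL for `visits`'s columns.
Matching on p.pid = v.pid.
- pid=2: no v row matches, row kept with v columns NULL.
- pid=5: no v row matches, row kept with v columns NULL.
- pid=6: no v row matches, row kept with v columns NULL.
After projecting and ordering:
v.pid | p.pid
NULL | 2
NULL | 5
NULL | 6

(NULL, 2); (NULL, 5); (NULL, 6)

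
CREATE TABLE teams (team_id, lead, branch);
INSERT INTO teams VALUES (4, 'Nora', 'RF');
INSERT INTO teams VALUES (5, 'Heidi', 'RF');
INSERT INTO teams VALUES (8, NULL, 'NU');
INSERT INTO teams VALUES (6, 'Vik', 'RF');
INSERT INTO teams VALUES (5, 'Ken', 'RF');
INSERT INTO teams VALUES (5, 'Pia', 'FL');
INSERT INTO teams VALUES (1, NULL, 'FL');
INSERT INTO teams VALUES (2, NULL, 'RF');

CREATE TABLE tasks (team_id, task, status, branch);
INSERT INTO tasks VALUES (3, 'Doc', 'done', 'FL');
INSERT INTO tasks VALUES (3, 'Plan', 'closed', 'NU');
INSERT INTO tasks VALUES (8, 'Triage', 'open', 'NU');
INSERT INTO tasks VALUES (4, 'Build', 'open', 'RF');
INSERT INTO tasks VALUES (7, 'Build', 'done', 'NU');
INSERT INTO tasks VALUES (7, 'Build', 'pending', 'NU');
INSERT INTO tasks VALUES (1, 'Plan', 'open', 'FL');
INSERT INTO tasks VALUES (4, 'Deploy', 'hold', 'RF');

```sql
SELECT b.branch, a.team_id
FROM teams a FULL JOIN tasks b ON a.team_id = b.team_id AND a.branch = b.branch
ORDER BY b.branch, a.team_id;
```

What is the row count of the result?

13

FULL OUTER JOIN keeps every row from both sides; unmatched rows get NULL for the other side's columns.
Matching on a.team_id = b.team_id AND a.branch = b.branch.
Matched pairs: 4; unmatched a rows kept: 5; unmatched b rows kept: 4.
Total: 4 matched + 9 padded = 13 rows.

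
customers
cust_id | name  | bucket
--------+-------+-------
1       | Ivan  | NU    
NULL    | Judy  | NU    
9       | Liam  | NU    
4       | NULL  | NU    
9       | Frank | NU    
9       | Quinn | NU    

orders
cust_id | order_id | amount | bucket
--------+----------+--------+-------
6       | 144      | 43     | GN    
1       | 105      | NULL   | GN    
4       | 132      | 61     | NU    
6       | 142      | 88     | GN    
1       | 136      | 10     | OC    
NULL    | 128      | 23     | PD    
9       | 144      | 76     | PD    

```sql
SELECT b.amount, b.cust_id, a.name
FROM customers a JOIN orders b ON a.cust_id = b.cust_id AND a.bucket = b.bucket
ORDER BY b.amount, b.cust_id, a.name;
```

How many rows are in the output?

1

INNER JOIN keeps only pairs where the ON condition holds.
Matching on a.cust_id = b.cust_id AND a.bucket = b.bucket. A NULL in a compared column never satisfies the condition.
Matched pairs: 1.
Total: 1 rows.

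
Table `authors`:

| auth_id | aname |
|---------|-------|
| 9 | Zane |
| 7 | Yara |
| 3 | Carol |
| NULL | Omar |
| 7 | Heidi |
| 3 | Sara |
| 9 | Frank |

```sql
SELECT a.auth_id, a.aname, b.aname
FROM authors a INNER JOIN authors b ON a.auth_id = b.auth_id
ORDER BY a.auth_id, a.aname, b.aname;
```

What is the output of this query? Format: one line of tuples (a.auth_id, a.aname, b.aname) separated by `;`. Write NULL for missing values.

INNER JOIN keeps only pairs where the ON condition holds.
Matching on a.auth_id = b.auth_id. A NULL in a compared column never satisfies the condition.
Matched pairs: 12.

(3, Carol, Carol); (3, Carol, Sara); (3, Sara, Carol); (3, Sara, Sara); (7, Heidi, Heidi); (7, Heidi, Yara); (7, Yara, Heidi); (7, Yara, Yara); (9, Frank, Frank); (9, Frank, Zane); (9, Zane, Frank); (9, Zane, Zane)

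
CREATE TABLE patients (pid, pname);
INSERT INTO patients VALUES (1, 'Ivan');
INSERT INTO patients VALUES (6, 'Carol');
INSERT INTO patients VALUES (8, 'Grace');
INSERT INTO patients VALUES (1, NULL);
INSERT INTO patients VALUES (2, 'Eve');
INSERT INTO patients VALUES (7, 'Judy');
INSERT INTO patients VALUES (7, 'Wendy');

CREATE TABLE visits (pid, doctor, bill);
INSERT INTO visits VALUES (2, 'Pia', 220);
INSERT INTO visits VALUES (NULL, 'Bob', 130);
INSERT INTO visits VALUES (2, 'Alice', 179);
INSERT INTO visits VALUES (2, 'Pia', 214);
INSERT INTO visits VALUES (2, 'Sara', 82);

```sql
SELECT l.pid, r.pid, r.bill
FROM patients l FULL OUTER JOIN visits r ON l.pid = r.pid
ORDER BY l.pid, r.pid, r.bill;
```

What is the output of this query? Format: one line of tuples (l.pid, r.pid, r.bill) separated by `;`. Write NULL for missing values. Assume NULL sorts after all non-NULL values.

FULL OUTER JOIN keeps every row from both sides; unmatched rows get NULL for the other side's columns.
Matching on l.pid = r.pid. A NULL in a compared column never satisfies the condition.
Matched pairs: 4; unmatched l rows kept: 6; unmatched r rows kept: 1.

(1, NULL, NULL); (1, NULL, NULL); (2, 2, 82); (2, 2, 179); (2, 2, 214); (2, 2, 220); (6, NULL, NULL); (7, NULL, NULL); (7, NULL, NULL); (8, NULL, NULL); (NULL, NULL, 130)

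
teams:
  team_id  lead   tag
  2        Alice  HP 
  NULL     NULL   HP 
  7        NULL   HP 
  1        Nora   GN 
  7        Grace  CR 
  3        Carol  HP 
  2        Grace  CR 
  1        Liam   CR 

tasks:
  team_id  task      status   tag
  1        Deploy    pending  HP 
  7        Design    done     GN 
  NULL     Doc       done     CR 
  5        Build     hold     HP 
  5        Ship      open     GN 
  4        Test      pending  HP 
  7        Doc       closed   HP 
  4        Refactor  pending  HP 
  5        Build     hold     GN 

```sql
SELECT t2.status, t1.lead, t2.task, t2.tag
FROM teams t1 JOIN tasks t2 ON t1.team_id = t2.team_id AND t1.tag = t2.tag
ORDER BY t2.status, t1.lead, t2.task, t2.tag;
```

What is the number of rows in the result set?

1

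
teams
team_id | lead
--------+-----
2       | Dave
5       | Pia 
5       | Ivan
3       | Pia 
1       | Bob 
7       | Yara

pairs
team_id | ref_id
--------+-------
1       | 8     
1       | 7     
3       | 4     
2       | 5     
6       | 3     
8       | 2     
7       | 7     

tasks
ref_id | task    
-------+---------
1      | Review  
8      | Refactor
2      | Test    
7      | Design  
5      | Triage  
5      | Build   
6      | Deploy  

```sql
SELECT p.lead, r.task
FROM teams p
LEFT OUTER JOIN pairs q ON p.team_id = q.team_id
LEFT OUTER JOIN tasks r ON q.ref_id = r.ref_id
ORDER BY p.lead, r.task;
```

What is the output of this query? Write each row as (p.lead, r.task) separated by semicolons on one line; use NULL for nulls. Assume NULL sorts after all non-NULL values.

(Bob, Design); (Bob, Refactor); (Dave, Build); (Dave, Triage); (Ivan, NULL); (Pia, NULL); (Pia, NULL); (Yara, Design)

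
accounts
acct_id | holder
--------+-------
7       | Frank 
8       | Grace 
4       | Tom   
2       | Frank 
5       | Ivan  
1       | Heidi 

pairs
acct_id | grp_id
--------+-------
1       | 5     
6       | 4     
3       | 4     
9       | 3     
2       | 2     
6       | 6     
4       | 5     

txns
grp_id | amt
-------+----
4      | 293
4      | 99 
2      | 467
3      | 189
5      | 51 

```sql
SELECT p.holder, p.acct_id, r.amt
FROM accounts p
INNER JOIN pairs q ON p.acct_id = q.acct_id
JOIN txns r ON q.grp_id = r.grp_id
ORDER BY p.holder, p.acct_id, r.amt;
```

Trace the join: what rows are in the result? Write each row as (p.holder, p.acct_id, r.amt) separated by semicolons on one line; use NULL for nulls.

Step 1 — p INNER JOIN q on acct_id → 3 row(s).
Then INNER JOIN `txns r` on grp_id: keep only rows whose q.grp_id appears in r.

(Frank, 2, 467); (Heidi, 1, 51); (Tom, 4, 51)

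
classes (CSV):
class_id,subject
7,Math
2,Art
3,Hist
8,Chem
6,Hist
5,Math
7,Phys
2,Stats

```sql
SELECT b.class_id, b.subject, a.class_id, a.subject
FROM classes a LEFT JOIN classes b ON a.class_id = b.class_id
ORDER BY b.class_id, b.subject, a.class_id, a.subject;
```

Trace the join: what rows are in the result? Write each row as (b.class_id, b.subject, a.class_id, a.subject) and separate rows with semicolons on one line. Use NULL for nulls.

LEFT JOIN keeps every row from `classes a`; unmatched rows get NULL for `classes b`'s columns.
Matching on a.class_id = b.class_id.
Matched pairs: 12; unmatched a rows kept: 0.

(2, Art, 2, Art); (2, Art, 2, Stats); (2, Stats, 2, Art); (2, Stats, 2, Stats); (3, Hist, 3, Hist); (5, Math, 5, Math); (6, Hist, 6, Hist); (7, Math, 7, Math); (7, Math, 7, Phys); (7, Phys, 7, Math); (7, Phys, 7, Phys); (8, Chem, 8, Chem)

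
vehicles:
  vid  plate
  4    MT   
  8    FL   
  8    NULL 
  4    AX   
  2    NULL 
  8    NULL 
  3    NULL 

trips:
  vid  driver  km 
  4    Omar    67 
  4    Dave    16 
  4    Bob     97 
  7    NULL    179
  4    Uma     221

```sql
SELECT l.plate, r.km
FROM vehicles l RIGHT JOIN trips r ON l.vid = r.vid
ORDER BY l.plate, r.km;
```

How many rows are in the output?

RIGHT JOIN keeps every row from `trips`; unmatched rows get NULL for `vehicles`'s columns.
Matching on l.vid = r.vid.
Matched pairs: 8; unmatched r rows kept: 1.
Total: 8 matched + 1 padded = 9 rows.

9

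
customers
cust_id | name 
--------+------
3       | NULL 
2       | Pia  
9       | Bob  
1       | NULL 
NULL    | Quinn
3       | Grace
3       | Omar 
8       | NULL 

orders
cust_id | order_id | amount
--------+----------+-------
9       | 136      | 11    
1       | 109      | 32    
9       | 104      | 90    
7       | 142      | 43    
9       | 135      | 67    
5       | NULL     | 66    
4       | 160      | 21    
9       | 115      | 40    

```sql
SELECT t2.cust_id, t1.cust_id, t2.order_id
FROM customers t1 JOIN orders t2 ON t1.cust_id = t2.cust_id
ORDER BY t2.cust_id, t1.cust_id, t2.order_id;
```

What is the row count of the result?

5

INNER JOIN keeps only pairs where the ON condition holds.
Matching on t1.cust_id = t2.cust_id. A NULL in a compared column never satisfies the condition.
- t1[0] cust_id=3 → no match; dropped.
- t1[1] cust_id=2 → no match; dropped.
- t1[2] cust_id=9 → 4 match(es) in t2 → 4 row(s).
- t1[3] cust_id=1 → 1 match(es) in t2 → 1 row(s).
- t1[4] cust_id=NULL → no match; dropped.
- t1[5] cust_id=3 → no match; dropped.
- t1[6] cust_id=3 → no match; dropped.
- t1[7] cust_id=8 → no match; dropped.
Total: 5 rows.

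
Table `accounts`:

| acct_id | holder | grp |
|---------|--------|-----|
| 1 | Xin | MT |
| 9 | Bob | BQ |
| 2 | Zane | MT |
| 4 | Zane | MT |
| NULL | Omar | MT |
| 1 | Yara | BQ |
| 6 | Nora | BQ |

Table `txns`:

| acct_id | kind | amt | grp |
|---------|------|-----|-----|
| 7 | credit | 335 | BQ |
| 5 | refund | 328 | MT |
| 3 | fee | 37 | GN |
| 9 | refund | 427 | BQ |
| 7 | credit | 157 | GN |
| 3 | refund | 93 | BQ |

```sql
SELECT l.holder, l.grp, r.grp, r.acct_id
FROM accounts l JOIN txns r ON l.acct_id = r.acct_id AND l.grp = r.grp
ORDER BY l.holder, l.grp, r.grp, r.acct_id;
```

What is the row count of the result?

INNER JOIN keeps only pairs where the ON condition holds.
Matching on l.acct_id = r.acct_id AND l.grp = r.grp. A NULL in a compared column never satisfies the condition.
- l row (acct_id=1, grp=MT): no match → dropped.
- l row (acct_id=9, grp=BQ): matches 1 r row(s) → 1 output row(s).
- l row (acct_id=2, grp=MT): no match → dropped.
- l row (acct_id=4, grp=MT): no match → dropped.
- l row (acct_id=NULL, grp=MT): no match → dropped.
- l row (acct_id=1, grp=BQ): no match → dropped.
- l row (acct_id=6, grp=BQ): no match → dropped.
Total: 1 rows.

1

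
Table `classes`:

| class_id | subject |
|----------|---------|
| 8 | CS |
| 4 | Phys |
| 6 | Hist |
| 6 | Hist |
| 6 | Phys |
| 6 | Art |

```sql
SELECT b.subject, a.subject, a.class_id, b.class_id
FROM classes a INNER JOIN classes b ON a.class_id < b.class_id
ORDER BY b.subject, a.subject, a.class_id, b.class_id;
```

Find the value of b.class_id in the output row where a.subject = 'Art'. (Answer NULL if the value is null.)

8

INNER JOIN keeps only pairs where the ON condition holds.
Matching on a.class_id < b.class_id.
Matched pairs: 9.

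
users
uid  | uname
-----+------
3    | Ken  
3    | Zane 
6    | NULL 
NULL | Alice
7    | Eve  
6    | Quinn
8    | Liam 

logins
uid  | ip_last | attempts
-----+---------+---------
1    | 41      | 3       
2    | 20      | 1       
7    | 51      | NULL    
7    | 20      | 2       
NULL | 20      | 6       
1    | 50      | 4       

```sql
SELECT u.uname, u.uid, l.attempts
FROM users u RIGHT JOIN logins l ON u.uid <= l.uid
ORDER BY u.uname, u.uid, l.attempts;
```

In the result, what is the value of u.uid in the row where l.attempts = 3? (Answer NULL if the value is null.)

RIGHT JOIN keeps every row from `logins`; unmatched rows get NULL for `users`'s columns.
Matching on u.uid <= l.uid. A NULL in a compared column never satisfies the condition.
- u row (uid=3): matches 2 l row(s) → 2 output row(s).
- u row (uid=3): matches 2 l row(s) → 2 output row(s).
- u row (uid=6): matches 2 l row(s) → 2 output row(s).
- u row (uid=NULL): no match.
- u row (uid=7): matches 2 l row(s) → 2 output row(s).
- u row (uid=6): matches 2 l row(s) → 2 output row(s).
- u row (uid=8): no match.
- 4 row(s) from l found no u partner → padded with NULL.

NULL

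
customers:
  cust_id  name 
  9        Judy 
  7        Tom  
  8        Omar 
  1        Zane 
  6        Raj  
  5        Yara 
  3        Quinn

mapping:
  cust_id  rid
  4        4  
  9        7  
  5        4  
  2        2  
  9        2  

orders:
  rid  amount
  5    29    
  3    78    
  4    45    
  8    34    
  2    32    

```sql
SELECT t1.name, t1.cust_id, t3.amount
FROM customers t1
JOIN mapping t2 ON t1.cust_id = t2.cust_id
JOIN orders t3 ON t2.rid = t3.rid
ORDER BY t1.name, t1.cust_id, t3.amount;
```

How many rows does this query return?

Joins associate left-to-right: customers INNER JOIN mapping on cust_id gives 3 intermediate row(s).
Then INNER JOIN `orders t3` on rid: keep only rows whose t2.rid appears in t3.
Result: 2 row(s).

2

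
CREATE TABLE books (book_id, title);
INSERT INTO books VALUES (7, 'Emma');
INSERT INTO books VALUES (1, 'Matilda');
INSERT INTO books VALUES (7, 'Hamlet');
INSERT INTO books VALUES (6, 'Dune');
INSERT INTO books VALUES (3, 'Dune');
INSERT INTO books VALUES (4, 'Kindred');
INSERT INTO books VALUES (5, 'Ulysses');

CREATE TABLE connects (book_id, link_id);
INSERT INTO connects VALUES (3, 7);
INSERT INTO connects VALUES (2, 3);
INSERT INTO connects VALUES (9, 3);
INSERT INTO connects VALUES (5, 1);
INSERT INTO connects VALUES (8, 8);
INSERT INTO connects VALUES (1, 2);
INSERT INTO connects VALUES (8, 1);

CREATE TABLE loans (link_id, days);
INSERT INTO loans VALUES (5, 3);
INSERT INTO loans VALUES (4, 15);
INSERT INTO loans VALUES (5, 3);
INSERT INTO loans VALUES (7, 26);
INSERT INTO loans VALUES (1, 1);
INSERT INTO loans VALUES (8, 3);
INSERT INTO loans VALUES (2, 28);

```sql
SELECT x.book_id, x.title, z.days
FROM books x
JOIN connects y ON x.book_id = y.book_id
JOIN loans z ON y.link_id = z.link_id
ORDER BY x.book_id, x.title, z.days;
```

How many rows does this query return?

3

Joins associate left-to-right: books INNER JOIN connects on book_id gives 3 intermediate row(s).
Then INNER JOIN `loans z` on link_id: keep only rows whose y.link_id appears in z.
Result: 3 row(s).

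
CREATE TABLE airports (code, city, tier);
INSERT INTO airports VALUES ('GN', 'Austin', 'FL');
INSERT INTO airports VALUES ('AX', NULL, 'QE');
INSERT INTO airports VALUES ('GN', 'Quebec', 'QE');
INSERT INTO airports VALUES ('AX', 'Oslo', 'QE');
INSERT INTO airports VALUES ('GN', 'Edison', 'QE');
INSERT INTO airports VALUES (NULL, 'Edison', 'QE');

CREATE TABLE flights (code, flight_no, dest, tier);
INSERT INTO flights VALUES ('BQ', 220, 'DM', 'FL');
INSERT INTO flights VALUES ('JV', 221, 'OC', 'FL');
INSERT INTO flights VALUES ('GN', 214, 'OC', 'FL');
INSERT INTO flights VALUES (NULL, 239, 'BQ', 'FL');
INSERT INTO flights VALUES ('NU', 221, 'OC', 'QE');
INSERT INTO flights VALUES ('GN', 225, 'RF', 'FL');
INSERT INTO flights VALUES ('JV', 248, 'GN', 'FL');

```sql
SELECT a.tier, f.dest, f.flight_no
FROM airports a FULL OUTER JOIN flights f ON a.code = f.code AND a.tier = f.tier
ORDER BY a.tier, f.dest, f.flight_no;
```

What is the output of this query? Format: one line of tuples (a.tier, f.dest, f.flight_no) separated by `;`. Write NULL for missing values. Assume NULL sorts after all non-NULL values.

FULL OUTER JOIN keeps every row from both sides; unmatched rows get NULL for the other side's columns.
Matching on a.code = f.code AND a.tier = f.tier. A NULL in a compared column never satisfies the condition.
- a[0] code=GN, tier=FL → 2 match(es) in f → 2 row(s).
- a[1] code=AX, tier=QE → no match; kept with NULLs on the f side.
- a[2] code=GN, tier=QE → no match; kept with NULLs on the f side.
- a[3] code=AX, tier=QE → no match; kept with NULLs on the f side.
- a[4] code=GN, tier=QE → no match; kept with NULLs on the f side.
- a[5] code=NULL, tier=QE → no match; kept with NULLs on the f side.
- 5 f row(s) had no a match → kept, a columns NULL.

(FL, OC, 214); (FL, RF, 225); (QE, NULL, NULL); (QE, NULL, NULL); (QE, NULL, NULL); (QE, NULL, NULL); (QE, NULL, NULL); (NULL, BQ, 239); (NULL, DM, 220); (NULL, GN, 248); (NULL, OC, 221); (NULL, OC, 221)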